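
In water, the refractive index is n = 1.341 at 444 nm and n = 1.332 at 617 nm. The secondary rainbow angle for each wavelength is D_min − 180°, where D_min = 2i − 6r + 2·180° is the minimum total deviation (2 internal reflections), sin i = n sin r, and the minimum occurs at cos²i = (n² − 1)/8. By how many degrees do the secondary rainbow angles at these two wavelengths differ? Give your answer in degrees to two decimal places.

2.34°

At 444 nm (n = 1.341): cos²i = 0.09979 → i = 71.586°, r = 45.034°, D_min = 232.966°, rainbow angle = 52.966°.
At 617 nm (n = 1.332): cos²i = 0.09678 → i = 71.875°, r = 45.520°, D_min = 230.628°, rainbow angle = 50.628°.
Angular width = |52.966° − 50.628°| = 2.337°.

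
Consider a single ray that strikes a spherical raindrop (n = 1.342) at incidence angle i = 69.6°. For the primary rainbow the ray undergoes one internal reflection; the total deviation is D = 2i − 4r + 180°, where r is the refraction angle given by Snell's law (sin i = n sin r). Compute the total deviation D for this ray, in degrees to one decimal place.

142.0°

sin r = sin 69.6° / 1.342 = 0.9373/1.342 = 0.6984; r = 44.30°.
D = 2·69.6° − 4·44.30° + 180° = 139.20° − 177.20° + 180° = 142.00°.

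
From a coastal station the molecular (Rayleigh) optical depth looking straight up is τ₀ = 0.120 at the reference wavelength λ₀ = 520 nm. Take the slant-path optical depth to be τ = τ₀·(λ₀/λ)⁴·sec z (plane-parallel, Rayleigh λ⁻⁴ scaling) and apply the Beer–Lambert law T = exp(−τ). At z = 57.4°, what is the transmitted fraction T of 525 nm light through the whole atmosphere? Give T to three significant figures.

sec 57.4° = 1.8561.
τ = 0.120 × (520/525)⁴ × 1.8561 = 0.120 × 0.9624 × 1.8561 = 0.2144.
T = exp(−0.2144) = 0.8071.

0.807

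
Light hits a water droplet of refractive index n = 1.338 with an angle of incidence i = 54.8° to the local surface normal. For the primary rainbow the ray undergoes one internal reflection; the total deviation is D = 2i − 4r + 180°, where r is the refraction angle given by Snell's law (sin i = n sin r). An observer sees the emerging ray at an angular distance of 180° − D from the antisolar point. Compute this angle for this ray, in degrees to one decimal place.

41.0°

sin r = sin 54.8° / 1.338 = 0.8171/1.338 = 0.6107; r = 37.64°.
D = 2·54.8° − 4·37.64° + 180° = 109.60° − 150.57° + 180° = 139.03°.
Angle from antisolar point = 180° − D = 40.97°.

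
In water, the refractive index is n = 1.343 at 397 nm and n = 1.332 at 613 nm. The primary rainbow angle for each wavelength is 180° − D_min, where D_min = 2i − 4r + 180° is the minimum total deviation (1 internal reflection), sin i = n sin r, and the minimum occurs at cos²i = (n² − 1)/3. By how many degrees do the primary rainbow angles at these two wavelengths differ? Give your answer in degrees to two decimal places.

At 397 nm (n = 1.343): cos²i = 0.26788 → i = 58.830°, r = 39.577°, D_min = 139.354°, rainbow angle = 40.646°.
At 613 nm (n = 1.332): cos²i = 0.25807 → i = 59.469°, r = 40.290°, D_min = 137.776°, rainbow angle = 42.224°.
Angular width = |40.646° − 42.224°| = 1.578°.

1.58°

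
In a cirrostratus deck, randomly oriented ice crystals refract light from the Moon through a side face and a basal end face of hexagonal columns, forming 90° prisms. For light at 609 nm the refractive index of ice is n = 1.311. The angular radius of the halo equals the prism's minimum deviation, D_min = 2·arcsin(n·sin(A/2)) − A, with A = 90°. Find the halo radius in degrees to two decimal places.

45.95°

n·sin(A/2) = 1.311 × sin 45° = 1.311 × 0.7071 = 0.9270.
D_min = 2·arcsin(0.9270) − 90° = 2 × 67.974° − 90° = 45.949°.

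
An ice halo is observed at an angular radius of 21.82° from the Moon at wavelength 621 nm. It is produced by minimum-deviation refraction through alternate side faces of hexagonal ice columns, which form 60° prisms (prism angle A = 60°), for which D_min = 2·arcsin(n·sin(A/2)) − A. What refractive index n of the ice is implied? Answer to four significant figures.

Rearranging: n = sin((D_min + A)/2) / sin(A/2).
(D_min + A)/2 = (21.82° + 60°)/2 = 40.910°.
n = sin 40.910° / sin 30° = 0.6549 / 0.5000 = 1.3097.

1.310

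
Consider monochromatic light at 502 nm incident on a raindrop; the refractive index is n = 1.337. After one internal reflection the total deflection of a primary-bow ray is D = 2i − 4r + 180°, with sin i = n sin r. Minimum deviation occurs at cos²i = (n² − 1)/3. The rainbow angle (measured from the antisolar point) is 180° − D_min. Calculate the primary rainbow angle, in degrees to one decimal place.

41.5°

cos²i = (1.78757 − 1)/3 = 0.26252; i = arccos(0.51237) = 59.178°.
sin r = sin 59.178°/1.337 = 0.64231; r = 39.964°.
D_min = 2·59.178° − 4·39.964° + 180° = 138.500°.
Rainbow angle = 180° − D_min = 41.500°.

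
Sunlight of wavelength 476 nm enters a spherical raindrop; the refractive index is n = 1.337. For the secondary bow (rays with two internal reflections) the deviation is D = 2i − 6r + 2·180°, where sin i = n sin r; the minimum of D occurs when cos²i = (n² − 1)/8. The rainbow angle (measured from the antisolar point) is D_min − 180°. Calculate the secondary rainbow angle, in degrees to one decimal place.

51.9°

cos²i = (1.78757 − 1)/8 = 0.09845; i = arccos(0.31376) = 71.714°.
sin r = sin 71.714°/1.337 = 0.71017; r = 45.249°.
D_min = 2·71.714° − 6·45.249° + 360° = 231.934°.
Rainbow angle = D_min − 180° = 51.934°.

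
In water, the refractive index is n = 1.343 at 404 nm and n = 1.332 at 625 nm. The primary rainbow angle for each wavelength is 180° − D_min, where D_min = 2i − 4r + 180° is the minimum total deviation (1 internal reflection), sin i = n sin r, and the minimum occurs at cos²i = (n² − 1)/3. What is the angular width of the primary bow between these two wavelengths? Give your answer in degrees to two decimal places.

At 404 nm (n = 1.343): cos²i = 0.26788 → i = 58.830°, r = 39.577°, D_min = 139.354°, rainbow angle = 40.646°.
At 625 nm (n = 1.332): cos²i = 0.25807 → i = 59.469°, r = 40.290°, D_min = 137.776°, rainbow angle = 42.224°.
Angular width = |40.646° − 42.224°| = 1.578°.

1.58°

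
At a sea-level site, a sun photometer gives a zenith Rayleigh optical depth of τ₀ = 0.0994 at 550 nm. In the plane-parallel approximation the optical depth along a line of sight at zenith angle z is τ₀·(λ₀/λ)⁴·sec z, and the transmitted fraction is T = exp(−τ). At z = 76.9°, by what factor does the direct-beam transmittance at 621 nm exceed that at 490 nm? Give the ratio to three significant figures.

Airmass: sec 76.9° = 4.4121.
τ(621 nm) = 0.0994 × (550/621)⁴ × 4.4121 = 0.0994 × 0.6153 × 4.4121 = 0.2698.
τ(490 nm) = 0.0994 × (550/490)⁴ × 4.4121 = 0.0994 × 1.5873 × 4.4121 = 0.6961.
T(621)/T(490) = exp(τ_B − τ_A) = exp(0.4263) = 1.5316.

1.53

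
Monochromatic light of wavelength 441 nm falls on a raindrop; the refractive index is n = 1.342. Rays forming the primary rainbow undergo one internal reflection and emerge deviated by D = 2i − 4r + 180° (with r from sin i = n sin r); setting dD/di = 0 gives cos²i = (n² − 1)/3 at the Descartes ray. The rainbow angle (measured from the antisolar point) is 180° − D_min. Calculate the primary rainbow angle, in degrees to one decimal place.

cos²i = (1.80096 − 1)/3 = 0.26699; i = arccos(0.51671) = 58.888°.
sin r = sin 58.888°/1.342 = 0.63797; r = 39.641°.
D_min = 2·58.888° − 4·39.641° + 180° = 139.213°.
Rainbow angle = 180° − D_min = 40.787°.

40.8°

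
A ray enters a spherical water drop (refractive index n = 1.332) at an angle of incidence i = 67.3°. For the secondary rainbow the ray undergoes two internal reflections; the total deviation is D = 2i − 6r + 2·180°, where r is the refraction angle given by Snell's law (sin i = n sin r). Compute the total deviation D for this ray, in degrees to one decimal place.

231.6°

sin r = sin 67.3° / 1.332 = 0.9225/1.332 = 0.6926; r = 43.84°.
D = 2·67.3° − 6·43.84° + 2·180° = 134.60° − 263.02° + 360° = 231.58°.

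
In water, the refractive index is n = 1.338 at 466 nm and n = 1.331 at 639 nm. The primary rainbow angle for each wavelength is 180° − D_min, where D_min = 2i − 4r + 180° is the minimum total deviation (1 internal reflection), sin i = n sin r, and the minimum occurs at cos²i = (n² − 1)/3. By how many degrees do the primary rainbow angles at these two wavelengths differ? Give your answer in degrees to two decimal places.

1.01°

At 466 nm (n = 1.338): cos²i = 0.26341 → i = 59.120°, r = 39.899°, D_min = 138.643°, rainbow angle = 41.357°.
At 639 nm (n = 1.331): cos²i = 0.25719 → i = 59.527°, r = 40.356°, D_min = 137.630°, rainbow angle = 42.370°.
Angular width = |41.357° − 42.370°| = 1.013°.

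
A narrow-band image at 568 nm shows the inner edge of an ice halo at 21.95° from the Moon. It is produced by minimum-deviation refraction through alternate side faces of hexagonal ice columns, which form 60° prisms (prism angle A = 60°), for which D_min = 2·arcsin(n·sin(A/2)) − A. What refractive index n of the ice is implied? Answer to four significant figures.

Rearranging: n = sin((D_min + A)/2) / sin(A/2).
(D_min + A)/2 = (21.95° + 60°)/2 = 40.975°.
n = sin 40.975° / sin 30° = 0.6557 / 0.5000 = 1.3115.

1.311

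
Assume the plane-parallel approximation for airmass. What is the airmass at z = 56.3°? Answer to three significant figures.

1.80

X = sec z = 1/cos 56.3° = 1/0.5548 = 1.8023.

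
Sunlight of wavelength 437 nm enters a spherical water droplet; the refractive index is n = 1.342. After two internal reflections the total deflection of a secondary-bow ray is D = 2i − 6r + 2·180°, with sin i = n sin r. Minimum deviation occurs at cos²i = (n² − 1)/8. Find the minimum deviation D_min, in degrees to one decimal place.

cos²i = (1.80096 − 1)/8 = 0.10012; i = arccos(0.31642) = 71.554°.
sin r = sin 71.554°/1.342 = 0.70687; r = 44.981°.
D_min = 2·71.554° − 6·44.981° + 360° = 233.222°.

233.2°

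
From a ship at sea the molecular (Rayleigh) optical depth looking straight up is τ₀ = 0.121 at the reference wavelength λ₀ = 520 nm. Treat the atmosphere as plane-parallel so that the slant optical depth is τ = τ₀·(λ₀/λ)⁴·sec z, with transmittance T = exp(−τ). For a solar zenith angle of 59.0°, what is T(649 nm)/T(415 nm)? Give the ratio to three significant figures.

Airmass: sec 59.0° = 1.9416.
τ(649 nm) = 0.121 × (520/649)⁴ × 1.9416 = 0.121 × 0.4121 × 1.9416 = 0.0968.
τ(415 nm) = 0.121 × (520/415)⁴ × 1.9416 = 0.121 × 2.4650 × 1.9416 = 0.5791.
T(649)/T(415) = exp(τ_B − τ_A) = exp(0.4823) = 1.6198.

1.62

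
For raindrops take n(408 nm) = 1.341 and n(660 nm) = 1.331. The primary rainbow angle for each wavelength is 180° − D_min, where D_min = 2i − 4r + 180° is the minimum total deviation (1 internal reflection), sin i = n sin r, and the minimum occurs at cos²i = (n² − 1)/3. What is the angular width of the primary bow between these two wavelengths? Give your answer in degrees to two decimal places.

1.44°

At 408 nm (n = 1.341): cos²i = 0.26609 → i = 58.946°, r = 39.705°, D_min = 139.071°, rainbow angle = 40.929°.
At 660 nm (n = 1.331): cos²i = 0.25719 → i = 59.527°, r = 40.356°, D_min = 137.630°, rainbow angle = 42.370°.
Angular width = |40.929° − 42.370°| = 1.441°.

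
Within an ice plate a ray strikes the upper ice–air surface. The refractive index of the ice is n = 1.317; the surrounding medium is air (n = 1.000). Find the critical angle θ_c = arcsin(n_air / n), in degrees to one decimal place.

49.4°

sin θ_c = n_air / n = 1.000 / 1.317 = 0.7593.
θ_c = arcsin(0.7593) = 49.40°.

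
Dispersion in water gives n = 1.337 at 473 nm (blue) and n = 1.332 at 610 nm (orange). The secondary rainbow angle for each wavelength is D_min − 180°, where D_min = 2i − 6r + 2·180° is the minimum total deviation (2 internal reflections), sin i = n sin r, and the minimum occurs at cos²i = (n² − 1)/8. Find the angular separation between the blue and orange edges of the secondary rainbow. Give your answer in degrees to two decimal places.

At 473 nm (n = 1.337): cos²i = 0.09845 → i = 71.714°, r = 45.249°, D_min = 231.934°, rainbow angle = 51.934°.
At 610 nm (n = 1.332): cos²i = 0.09678 → i = 71.875°, r = 45.520°, D_min = 230.628°, rainbow angle = 50.628°.
Angular width = |51.934° − 50.628°| = 1.305°.

1.31°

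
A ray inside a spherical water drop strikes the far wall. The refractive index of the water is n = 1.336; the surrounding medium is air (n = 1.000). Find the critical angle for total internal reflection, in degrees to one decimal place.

sin θ_c = n_air / n = 1.000 / 1.336 = 0.7485.
θ_c = arcsin(0.7485) = 48.46°.

48.5°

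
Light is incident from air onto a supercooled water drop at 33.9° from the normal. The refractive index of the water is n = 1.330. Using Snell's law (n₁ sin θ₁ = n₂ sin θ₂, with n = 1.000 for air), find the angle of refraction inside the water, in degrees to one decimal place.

Snell: sin θ_r = sin θ_i / n = sin 33.9° / 1.330 = 0.5577 / 1.330 = 0.4194.
θ_r = arcsin(0.4194) = 24.79°.

24.8°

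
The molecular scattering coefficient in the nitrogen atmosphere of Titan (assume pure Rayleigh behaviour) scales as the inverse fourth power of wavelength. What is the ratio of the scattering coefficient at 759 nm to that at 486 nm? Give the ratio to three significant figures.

Rayleigh scattering ∝ λ⁻⁴, so the ratio of coefficients is the inverse fourth power of the wavelength ratio.
σ(759)/σ(486) = (486/759)⁴ = (0.6403)⁴ = 0.1681.

0.168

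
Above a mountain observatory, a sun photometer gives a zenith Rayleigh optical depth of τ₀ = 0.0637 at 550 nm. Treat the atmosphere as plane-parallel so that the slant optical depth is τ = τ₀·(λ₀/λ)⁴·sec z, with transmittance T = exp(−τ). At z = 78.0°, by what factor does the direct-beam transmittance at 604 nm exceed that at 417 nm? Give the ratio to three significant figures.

2.05

Airmass: sec 78.0° = 4.8097.
τ(604 nm) = 0.0637 × (550/604)⁴ × 4.8097 = 0.0637 × 0.6875 × 4.8097 = 0.2107.
τ(417 nm) = 0.0637 × (550/417)⁴ × 4.8097 = 0.0637 × 3.0263 × 4.8097 = 0.9272.
T(604)/T(417) = exp(τ_B − τ_A) = exp(0.7165) = 2.0473.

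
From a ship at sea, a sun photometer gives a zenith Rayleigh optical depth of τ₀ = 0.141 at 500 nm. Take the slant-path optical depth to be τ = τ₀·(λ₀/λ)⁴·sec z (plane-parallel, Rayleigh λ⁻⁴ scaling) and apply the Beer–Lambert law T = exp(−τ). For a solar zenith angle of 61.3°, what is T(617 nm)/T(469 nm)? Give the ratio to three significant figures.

Airmass: sec 61.3° = 2.0824.
τ(617 nm) = 0.141 × (500/617)⁴ × 2.0824 = 0.141 × 0.4313 × 2.0824 = 0.1266.
τ(469 nm) = 0.141 × (500/469)⁴ × 2.0824 = 0.141 × 1.2918 × 2.0824 = 0.3793.
T(617)/T(469) = exp(τ_B − τ_A) = exp(0.2527) = 1.2874.

1.29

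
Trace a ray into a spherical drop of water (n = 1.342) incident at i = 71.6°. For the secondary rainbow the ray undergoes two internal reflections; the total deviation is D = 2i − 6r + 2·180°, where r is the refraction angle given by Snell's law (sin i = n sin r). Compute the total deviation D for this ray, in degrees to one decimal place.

sin r = sin 71.6° / 1.342 = 0.9489/1.342 = 0.7071; r = 45.00°.
D = 2·71.6° − 6·45.00° + 2·180° = 143.20° − 269.98° + 360° = 233.22°.

233.2°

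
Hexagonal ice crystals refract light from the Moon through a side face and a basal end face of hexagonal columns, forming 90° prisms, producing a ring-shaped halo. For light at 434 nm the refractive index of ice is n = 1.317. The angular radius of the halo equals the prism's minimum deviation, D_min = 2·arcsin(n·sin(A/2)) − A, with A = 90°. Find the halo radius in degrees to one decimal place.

47.3°

n·sin(A/2) = 1.317 × sin 45° = 1.317 × 0.7071 = 0.9313.
D_min = 2·arcsin(0.9313) − 90° = 2 × 68.632° − 90° = 47.264°.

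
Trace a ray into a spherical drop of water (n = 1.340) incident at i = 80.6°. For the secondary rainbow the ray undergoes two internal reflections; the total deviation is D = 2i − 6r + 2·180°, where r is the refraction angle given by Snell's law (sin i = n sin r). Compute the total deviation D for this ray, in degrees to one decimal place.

sin r = sin 80.6° / 1.340 = 0.9866/1.340 = 0.7362; r = 47.41°.
D = 2·80.6° − 6·47.41° + 2·180° = 161.20° − 284.48° + 360° = 236.72°.

236.7°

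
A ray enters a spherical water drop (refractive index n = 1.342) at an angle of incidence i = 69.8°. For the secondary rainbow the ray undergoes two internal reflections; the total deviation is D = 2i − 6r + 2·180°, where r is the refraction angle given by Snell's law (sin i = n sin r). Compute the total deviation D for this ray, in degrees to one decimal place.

233.4°

sin r = sin 69.8° / 1.342 = 0.9385/1.342 = 0.6993; r = 44.37°.
D = 2·69.8° − 6·44.37° + 2·180° = 139.60° − 266.24° + 360° = 233.36°.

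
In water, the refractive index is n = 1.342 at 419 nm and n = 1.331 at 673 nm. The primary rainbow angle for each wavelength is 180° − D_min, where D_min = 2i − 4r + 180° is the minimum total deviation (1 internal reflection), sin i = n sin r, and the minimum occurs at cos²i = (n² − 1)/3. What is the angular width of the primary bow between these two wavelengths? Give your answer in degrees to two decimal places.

At 419 nm (n = 1.342): cos²i = 0.26699 → i = 58.888°, r = 39.641°, D_min = 139.213°, rainbow angle = 40.787°.
At 673 nm (n = 1.331): cos²i = 0.25719 → i = 59.527°, r = 40.356°, D_min = 137.630°, rainbow angle = 42.370°.
Angular width = |40.787° − 42.370°| = 1.583°.

1.58°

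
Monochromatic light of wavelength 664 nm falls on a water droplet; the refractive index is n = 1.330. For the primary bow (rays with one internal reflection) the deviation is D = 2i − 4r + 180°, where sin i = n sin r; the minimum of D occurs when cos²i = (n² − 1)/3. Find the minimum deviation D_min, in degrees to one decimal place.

137.5°

cos²i = (1.76890 − 1)/3 = 0.25630; i = arccos(0.50626) = 59.585°.
sin r = sin 59.585°/1.330 = 0.64841; r = 40.422°.
D_min = 2·59.585° − 4·40.422° + 180° = 137.484°.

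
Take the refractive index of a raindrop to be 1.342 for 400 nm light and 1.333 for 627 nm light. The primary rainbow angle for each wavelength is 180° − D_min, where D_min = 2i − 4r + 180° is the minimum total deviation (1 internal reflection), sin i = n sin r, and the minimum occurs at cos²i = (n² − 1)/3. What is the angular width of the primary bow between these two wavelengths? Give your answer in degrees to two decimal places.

1.29°

At 400 nm (n = 1.342): cos²i = 0.26699 → i = 58.888°, r = 39.641°, D_min = 139.213°, rainbow angle = 40.787°.
At 627 nm (n = 1.333): cos²i = 0.25896 → i = 59.410°, r = 40.225°, D_min = 137.922°, rainbow angle = 42.078°.
Angular width = |40.787° − 42.078°| = 1.291°.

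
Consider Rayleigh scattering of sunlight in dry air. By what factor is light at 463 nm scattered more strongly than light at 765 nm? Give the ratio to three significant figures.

7.45

Rayleigh scattering ∝ λ⁻⁴, so the ratio of coefficients is the inverse fourth power of the wavelength ratio.
σ(463)/σ(765) = (765/463)⁴ = (1.6523)⁴ = 7.453.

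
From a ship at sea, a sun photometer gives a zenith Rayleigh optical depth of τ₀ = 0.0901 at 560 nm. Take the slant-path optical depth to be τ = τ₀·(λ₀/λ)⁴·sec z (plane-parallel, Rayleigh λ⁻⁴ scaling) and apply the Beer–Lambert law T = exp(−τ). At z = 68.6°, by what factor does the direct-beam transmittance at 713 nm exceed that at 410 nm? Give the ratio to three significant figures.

Airmass: sec 68.6° = 2.7407.
τ(713 nm) = 0.0901 × (560/713)⁴ × 2.7407 = 0.0901 × 0.3805 × 2.7407 = 0.0940.
τ(410 nm) = 0.0901 × (560/410)⁴ × 2.7407 = 0.0901 × 3.4803 × 2.7407 = 0.8594.
T(713)/T(410) = exp(τ_B − τ_A) = exp(0.7654) = 2.1499.

2.15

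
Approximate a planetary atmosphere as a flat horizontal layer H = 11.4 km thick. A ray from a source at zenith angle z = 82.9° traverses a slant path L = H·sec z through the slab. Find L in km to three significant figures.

sec z = 1/cos 82.9° = 8.0905.
L = 11.4 × 8.0905 = 92.232 km.

92.2 km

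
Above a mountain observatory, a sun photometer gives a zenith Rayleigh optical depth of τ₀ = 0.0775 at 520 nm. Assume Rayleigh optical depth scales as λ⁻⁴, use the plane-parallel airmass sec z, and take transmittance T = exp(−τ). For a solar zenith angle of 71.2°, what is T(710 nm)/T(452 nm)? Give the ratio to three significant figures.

Airmass: sec 71.2° = 3.1030.
τ(710 nm) = 0.0775 × (520/710)⁴ × 3.1030 = 0.0775 × 0.2877 × 3.1030 = 0.0692.
τ(452 nm) = 0.0775 × (520/452)⁴ × 3.1030 = 0.0775 × 1.7517 × 3.1030 = 0.4213.
T(710)/T(452) = exp(τ_B − τ_A) = exp(0.3521) = 1.4220.

1.42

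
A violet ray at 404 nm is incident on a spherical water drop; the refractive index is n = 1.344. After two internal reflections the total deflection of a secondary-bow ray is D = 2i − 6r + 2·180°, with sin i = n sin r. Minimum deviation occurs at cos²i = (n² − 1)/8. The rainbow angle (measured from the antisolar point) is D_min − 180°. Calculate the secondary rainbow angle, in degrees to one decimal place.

53.7°

cos²i = (1.80634 − 1)/8 = 0.10079; i = arccos(0.31748) = 71.490°.
sin r = sin 71.490°/1.344 = 0.70555; r = 44.874°.
D_min = 2·71.490° − 6·44.874° + 360° = 233.733°.
Rainbow angle = D_min − 180° = 53.733°.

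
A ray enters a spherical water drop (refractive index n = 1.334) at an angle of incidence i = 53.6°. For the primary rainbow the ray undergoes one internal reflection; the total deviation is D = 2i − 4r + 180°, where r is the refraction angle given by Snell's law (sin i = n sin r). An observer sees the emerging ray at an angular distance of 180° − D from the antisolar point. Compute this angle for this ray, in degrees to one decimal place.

sin r = sin 53.6° / 1.334 = 0.8049/1.334 = 0.6034; r = 37.11°.
D = 2·53.6° − 4·37.11° + 180° = 107.20° − 148.45° + 180° = 138.75°.
Angle from antisolar point = 180° − D = 41.25°.

41.2°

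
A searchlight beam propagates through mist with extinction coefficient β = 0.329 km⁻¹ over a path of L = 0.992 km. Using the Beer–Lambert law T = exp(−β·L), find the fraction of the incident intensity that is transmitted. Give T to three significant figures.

0.722

τ = β·L = 0.329 × 0.992 = 0.3264.
T = exp(−0.3264) = 0.7215.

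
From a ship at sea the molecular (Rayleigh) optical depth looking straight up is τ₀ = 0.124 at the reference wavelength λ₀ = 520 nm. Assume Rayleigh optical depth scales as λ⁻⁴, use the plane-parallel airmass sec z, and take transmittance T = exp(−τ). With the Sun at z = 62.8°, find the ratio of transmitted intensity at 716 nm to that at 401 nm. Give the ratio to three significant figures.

Airmass: sec 62.8° = 2.1877.
τ(716 nm) = 0.124 × (520/716)⁴ × 2.1877 = 0.124 × 0.2782 × 2.1877 = 0.0755.
τ(401 nm) = 0.124 × (520/401)⁴ × 2.1877 = 0.124 × 2.8277 × 2.1877 = 0.7671.
T(716)/T(401) = exp(τ_B − τ_A) = exp(0.6916) = 1.9970.

2.00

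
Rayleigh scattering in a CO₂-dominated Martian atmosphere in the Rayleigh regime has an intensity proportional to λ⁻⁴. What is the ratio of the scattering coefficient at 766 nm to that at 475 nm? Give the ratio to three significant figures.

Rayleigh scattering ∝ λ⁻⁴, so the ratio of coefficients is the inverse fourth power of the wavelength ratio.
σ(766)/σ(475) = (475/766)⁴ = (0.6201)⁴ = 0.1479.

0.148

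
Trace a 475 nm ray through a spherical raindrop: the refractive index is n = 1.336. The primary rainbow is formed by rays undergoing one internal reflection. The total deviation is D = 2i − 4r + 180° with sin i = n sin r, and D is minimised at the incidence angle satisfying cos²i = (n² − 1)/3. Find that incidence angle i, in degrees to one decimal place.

cos²i = (1.336² − 1)/3 = (1.78490 − 1)/3 = 0.26163.
cos i = 0.51150, so i = 59.236°.

59.2°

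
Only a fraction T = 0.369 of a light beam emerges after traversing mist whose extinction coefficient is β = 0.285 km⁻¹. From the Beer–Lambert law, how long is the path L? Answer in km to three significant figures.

Beer–Lambert: T = exp(−βL) ⇒ L = −ln(T)/β = −ln(0.369)/0.285 = 0.9970/0.285 = 3.498 km.

3.50 km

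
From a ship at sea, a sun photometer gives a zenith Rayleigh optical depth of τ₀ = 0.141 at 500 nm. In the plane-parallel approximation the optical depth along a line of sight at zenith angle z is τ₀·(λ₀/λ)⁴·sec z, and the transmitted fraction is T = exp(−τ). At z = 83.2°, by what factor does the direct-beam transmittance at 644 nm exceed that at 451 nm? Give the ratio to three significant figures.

3.92

Airmass: sec 83.2° = 8.4457.
τ(644 nm) = 0.141 × (500/644)⁴ × 8.4457 = 0.141 × 0.3634 × 8.4457 = 0.4327.
τ(451 nm) = 0.141 × (500/451)⁴ × 8.4457 = 0.141 × 1.5107 × 8.4457 = 1.7990.
T(644)/T(451) = exp(τ_B − τ_A) = exp(1.3663) = 3.9207.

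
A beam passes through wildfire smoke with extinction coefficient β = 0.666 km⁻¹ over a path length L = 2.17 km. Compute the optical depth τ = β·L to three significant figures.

1.45

τ = β·L = 0.666 × 2.17 = 1.4452.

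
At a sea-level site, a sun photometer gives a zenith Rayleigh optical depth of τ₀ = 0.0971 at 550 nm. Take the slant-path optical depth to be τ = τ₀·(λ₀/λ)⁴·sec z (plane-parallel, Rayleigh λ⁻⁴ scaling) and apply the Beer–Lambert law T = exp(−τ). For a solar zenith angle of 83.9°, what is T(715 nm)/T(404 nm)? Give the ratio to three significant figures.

16.8

Airmass: sec 83.9° = 9.4105.
τ(715 nm) = 0.0971 × (550/715)⁴ × 9.4105 = 0.0971 × 0.3501 × 9.4105 = 0.3199.
τ(404 nm) = 0.0971 × (550/404)⁴ × 9.4105 = 0.0971 × 3.4350 × 9.4105 = 3.1388.
T(715)/T(404) = exp(τ_B − τ_A) = exp(2.8188) = 16.7572.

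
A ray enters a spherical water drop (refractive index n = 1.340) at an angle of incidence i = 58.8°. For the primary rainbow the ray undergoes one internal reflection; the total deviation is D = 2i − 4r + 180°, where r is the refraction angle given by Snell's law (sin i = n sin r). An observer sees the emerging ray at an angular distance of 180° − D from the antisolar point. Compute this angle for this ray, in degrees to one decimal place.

41.1°

sin r = sin 58.8° / 1.340 = 0.8554/1.340 = 0.6383; r = 39.67°.
D = 2·58.8° − 4·39.67° + 180° = 117.60° − 158.67° + 180° = 138.93°.
Angle from antisolar point = 180° − D = 41.07°.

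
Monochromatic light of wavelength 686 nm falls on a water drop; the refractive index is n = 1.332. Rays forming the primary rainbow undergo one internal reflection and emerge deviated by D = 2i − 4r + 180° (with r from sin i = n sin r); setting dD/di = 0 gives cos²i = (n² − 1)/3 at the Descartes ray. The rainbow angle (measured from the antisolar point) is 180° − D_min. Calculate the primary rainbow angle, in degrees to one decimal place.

cos²i = (1.77422 − 1)/3 = 0.25807; i = arccos(0.50801) = 59.469°.
sin r = sin 59.469°/1.332 = 0.64666; r = 40.290°.
D_min = 2·59.469° − 4·40.290° + 180° = 137.776°.
Rainbow angle = 180° − D_min = 42.224°.

42.2°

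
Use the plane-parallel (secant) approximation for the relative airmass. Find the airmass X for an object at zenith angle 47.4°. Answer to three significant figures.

X = sec z = 1/cos 47.4° = 1/0.6769 = 1.4774.

1.48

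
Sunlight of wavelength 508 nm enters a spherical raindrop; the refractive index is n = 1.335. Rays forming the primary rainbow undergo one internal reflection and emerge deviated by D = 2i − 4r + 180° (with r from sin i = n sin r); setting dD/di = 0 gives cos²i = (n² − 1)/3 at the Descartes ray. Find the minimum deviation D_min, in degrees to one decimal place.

138.2°

cos²i = (1.78222 − 1)/3 = 0.26074; i = arccos(0.51063) = 59.294°.
sin r = sin 59.294°/1.335 = 0.64405; r = 40.094°.
D_min = 2·59.294° − 4·40.094° + 180° = 138.212°.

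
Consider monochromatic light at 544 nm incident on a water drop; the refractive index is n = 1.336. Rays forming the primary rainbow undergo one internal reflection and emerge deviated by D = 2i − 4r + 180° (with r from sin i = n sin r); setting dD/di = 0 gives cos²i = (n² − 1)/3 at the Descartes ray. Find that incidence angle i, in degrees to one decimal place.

cos²i = (1.336² − 1)/3 = (1.78490 − 1)/3 = 0.26163.
cos i = 0.51150, so i = 59.236°.

59.2°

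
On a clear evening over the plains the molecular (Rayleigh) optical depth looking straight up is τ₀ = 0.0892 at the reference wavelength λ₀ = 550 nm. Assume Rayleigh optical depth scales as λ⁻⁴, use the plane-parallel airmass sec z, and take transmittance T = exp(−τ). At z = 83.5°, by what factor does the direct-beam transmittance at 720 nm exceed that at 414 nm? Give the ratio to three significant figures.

8.90

Airmass: sec 83.5° = 8.8337.
τ(720 nm) = 0.0892 × (550/720)⁴ × 8.8337 = 0.0892 × 0.3405 × 8.8337 = 0.2683.
τ(414 nm) = 0.0892 × (550/414)⁴ × 8.8337 = 0.0892 × 3.1149 × 8.8337 = 2.4545.
T(720)/T(414) = exp(τ_B − τ_A) = exp(2.1862) = 8.9009.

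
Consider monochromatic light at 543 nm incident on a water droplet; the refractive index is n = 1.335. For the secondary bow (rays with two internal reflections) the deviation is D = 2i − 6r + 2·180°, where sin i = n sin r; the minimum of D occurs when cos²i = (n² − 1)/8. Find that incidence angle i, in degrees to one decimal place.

cos²i = (1.335² − 1)/8 = (1.78222 − 1)/8 = 0.09778.
cos i = 0.31269, so i = 71.778°.

71.8°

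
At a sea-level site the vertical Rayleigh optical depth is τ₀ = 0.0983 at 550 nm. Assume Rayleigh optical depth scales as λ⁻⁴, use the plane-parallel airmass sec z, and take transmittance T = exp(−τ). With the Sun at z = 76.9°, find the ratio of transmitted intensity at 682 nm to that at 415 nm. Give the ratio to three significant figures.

3.17

Airmass: sec 76.9° = 4.4121.
τ(682 nm) = 0.0983 × (550/682)⁴ × 4.4121 = 0.0983 × 0.4230 × 4.4121 = 0.1834.
τ(415 nm) = 0.0983 × (550/415)⁴ × 4.4121 = 0.0983 × 3.0850 × 4.4121 = 1.3380.
T(682)/T(415) = exp(τ_B − τ_A) = exp(1.1545) = 3.1726.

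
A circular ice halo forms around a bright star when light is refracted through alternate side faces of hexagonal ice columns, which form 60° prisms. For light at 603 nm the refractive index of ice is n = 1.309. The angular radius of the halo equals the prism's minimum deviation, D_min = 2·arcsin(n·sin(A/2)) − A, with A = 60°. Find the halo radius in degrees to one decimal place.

n·sin(A/2) = 1.309 × sin 30° = 1.309 × 0.5000 = 0.6545.
D_min = 2·arcsin(0.6545) − 60° = 2 × 40.882° − 60° = 21.763°.

21.8°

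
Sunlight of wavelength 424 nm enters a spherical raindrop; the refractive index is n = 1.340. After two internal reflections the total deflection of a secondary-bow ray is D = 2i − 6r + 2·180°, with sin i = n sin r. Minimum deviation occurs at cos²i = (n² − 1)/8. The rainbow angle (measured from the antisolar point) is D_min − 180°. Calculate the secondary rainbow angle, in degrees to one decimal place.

52.7°

cos²i = (1.79560 − 1)/8 = 0.09945; i = arccos(0.31536) = 71.618°.
sin r = sin 71.618°/1.340 = 0.70819; r = 45.088°.
D_min = 2·71.618° − 6·45.088° + 360° = 232.709°.
Rainbow angle = D_min − 180° = 52.709°.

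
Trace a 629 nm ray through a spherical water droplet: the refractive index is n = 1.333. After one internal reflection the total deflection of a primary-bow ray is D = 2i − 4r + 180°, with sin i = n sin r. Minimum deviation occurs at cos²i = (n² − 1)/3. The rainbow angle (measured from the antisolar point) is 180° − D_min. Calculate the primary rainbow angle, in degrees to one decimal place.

cos²i = (1.77689 − 1)/3 = 0.25896; i = arccos(0.50888) = 59.410°.
sin r = sin 59.410°/1.333 = 0.64579; r = 40.225°.
D_min = 2·59.410° − 4·40.225° + 180° = 137.922°.
Rainbow angle = 180° − D_min = 42.078°.

42.1°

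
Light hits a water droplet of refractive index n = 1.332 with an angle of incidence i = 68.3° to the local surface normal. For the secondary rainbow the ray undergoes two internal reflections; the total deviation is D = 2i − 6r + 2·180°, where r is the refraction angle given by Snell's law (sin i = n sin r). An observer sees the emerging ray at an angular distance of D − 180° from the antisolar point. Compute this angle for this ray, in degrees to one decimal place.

sin r = sin 68.3° / 1.332 = 0.9291/1.332 = 0.6975; r = 44.23°.
D = 2·68.3° − 6·44.23° + 2·180° = 136.60° − 265.38° + 360° = 231.22°.
Angle from antisolar point = D − 180° = 51.22°.

51.2°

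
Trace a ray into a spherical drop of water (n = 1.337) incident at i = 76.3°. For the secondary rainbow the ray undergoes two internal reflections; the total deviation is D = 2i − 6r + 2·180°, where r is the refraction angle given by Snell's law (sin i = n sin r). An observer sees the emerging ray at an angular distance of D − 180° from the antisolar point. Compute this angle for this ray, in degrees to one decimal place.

53.0°

sin r = sin 76.3° / 1.337 = 0.9715/1.337 = 0.7267; r = 46.61°.
D = 2·76.3° − 6·46.61° + 2·180° = 152.60° − 279.64° + 360° = 232.96°.
Angle from antisolar point = D − 180° = 52.96°.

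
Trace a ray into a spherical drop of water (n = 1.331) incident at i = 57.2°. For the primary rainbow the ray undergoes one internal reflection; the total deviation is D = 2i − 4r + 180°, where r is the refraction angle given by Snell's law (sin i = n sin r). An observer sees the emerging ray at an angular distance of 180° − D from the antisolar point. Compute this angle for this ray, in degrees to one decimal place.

sin r = sin 57.2° / 1.331 = 0.8406/1.331 = 0.6315; r = 39.16°.
D = 2·57.2° − 4·39.16° + 180° = 114.40° − 156.65° + 180° = 137.75°.
Angle from antisolar point = 180° − D = 42.25°.

42.3°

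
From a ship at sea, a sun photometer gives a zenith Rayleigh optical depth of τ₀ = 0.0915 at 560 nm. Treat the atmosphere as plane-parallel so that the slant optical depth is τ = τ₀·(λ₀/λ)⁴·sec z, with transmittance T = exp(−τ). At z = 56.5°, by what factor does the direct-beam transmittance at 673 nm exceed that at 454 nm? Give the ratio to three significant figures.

Airmass: sec 56.5° = 1.8118.
τ(673 nm) = 0.0915 × (560/673)⁴ × 1.8118 = 0.0915 × 0.4794 × 1.8118 = 0.0795.
τ(454 nm) = 0.0915 × (560/454)⁴ × 1.8118 = 0.0915 × 2.3149 × 1.8118 = 0.3838.
T(673)/T(454) = exp(τ_B − τ_A) = exp(0.3043) = 1.3557.

1.36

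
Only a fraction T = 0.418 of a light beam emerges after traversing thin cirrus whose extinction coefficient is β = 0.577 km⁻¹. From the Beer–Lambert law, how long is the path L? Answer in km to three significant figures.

Beer–Lambert: T = exp(−βL) ⇒ L = −ln(T)/β = −ln(0.418)/0.577 = 0.8723/0.577 = 1.512 km.

1.51 km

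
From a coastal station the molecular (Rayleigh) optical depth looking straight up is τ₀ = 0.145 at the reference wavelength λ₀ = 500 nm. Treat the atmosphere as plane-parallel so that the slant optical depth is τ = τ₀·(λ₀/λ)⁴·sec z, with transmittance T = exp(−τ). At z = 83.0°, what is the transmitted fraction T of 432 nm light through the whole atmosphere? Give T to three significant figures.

sec 83.0° = 8.2055.
τ = 0.145 × (500/432)⁴ × 8.2055 = 0.145 × 1.7945 × 8.2055 = 2.1351.
T = exp(−2.1351) = 0.1182.

0.118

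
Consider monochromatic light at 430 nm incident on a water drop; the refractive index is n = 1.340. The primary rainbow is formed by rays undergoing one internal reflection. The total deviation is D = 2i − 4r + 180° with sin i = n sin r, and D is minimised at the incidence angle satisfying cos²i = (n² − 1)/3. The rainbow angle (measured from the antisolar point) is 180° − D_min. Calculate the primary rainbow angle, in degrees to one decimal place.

cos²i = (1.79560 − 1)/3 = 0.26520; i = arccos(0.51498) = 59.004°.
sin r = sin 59.004°/1.340 = 0.63971; r = 39.770°.
D_min = 2·59.004° − 4·39.770° + 180° = 138.929°.
Rainbow angle = 180° − D_min = 41.071°.

41.1°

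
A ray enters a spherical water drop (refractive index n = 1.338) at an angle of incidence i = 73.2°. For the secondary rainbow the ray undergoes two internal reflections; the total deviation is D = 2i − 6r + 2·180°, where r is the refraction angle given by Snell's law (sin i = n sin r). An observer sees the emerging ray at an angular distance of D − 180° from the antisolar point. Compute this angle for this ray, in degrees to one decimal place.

52.3°

sin r = sin 73.2° / 1.338 = 0.9573/1.338 = 0.7155; r = 45.68°.
D = 2·73.2° − 6·45.68° + 2·180° = 146.40° − 274.10° + 360° = 232.30°.
Angle from antisolar point = D − 180° = 52.30°.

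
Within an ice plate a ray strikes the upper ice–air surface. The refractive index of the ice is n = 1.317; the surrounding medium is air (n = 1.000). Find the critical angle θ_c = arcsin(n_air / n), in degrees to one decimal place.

49.4°

sin θ_c = n_air / n = 1.000 / 1.317 = 0.7593.
θ_c = arcsin(0.7593) = 49.40°.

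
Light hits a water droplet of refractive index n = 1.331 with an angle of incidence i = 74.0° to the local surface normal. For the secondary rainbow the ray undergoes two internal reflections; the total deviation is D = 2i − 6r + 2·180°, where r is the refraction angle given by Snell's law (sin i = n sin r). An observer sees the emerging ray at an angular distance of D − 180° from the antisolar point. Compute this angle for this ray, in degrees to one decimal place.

sin r = sin 74.0° / 1.331 = 0.9613/1.331 = 0.7222; r = 46.24°.
D = 2·74.0° − 6·46.24° + 2·180° = 148.00° − 277.42° + 360° = 230.58°.
Angle from antisolar point = D − 180° = 50.58°.

50.6°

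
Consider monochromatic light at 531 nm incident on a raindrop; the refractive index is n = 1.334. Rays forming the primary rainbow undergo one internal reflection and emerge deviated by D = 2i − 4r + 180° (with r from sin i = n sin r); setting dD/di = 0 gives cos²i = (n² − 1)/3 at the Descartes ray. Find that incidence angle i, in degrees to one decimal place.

cos²i = (1.334² − 1)/3 = (1.77956 − 1)/3 = 0.25985.
cos i = 0.50976, so i = 59.352°.

59.4°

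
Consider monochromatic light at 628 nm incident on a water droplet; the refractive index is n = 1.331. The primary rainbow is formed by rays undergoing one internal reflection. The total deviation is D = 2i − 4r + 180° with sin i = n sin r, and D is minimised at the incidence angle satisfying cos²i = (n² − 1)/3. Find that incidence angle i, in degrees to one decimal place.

cos²i = (1.331² − 1)/3 = (1.77156 − 1)/3 = 0.25719.
cos i = 0.50714, so i = 59.527°.

59.5°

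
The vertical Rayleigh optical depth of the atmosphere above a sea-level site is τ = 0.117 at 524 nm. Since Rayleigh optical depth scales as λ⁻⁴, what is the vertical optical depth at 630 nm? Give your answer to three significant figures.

τ(630 nm) = τ(524 nm) × (524/630)⁴ = 0.117 × (0.8317)⁴ = 0.117 × 0.4786 = 0.0560.

0.0560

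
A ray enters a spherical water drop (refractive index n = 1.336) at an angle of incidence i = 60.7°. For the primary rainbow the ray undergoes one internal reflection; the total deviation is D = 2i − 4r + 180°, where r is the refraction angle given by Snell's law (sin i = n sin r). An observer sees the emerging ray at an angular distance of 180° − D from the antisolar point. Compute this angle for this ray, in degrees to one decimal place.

41.6°

sin r = sin 60.7° / 1.336 = 0.8721/1.336 = 0.6527; r = 40.75°.
D = 2·60.7° − 4·40.75° + 180° = 121.40° − 163.00° + 180° = 138.40°.
Angle from antisolar point = 180° − D = 41.60°.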